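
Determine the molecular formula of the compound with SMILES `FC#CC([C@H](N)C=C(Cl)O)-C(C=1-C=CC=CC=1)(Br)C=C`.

Heavy atoms from the SMILES: 1 Br, 15 C, 1 Cl, 1 F, 1 N, 1 O.
Implicit hydrogens by atom environment:
  5 × C (aromatic): 1 H each → 5
  4 × C: 1 H each → 4
  4 × C: no H
  1 × Br: no H
  1 × C: 2 H
  1 × C (aromatic): no H
  1 × Cl: no H
  1 × F: no H
  1 × N: 2 H
  1 × O: 1 H
  Total hydrogens = 14.
Molecular formula: C15H14BrClFNO

C15H14BrClFNO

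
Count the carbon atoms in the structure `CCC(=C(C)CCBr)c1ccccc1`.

13

The symbol for carbon appears 13 times in the SMILES. Lowercase c denotes aromatic carbon and counts toward C.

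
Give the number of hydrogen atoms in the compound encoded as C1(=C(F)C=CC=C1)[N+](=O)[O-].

Hydrogens are implicit in SMILES; fill each atom to its normal valence:
  4 × C (aromatic): 1 H each → 4
  2 × C (aromatic): no H
  1 × F: no H
  1 × N (charge +1): no H
  1 × O: no H
  1 × O (charge -1): no H
  Total hydrogens = 4.

4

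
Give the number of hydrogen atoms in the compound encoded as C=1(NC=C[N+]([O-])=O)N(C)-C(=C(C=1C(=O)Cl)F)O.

Hydrogens are implicit in SMILES; fill each atom to its normal valence:
  4 × C (aromatic): no H
  2 × C: 1 H each → 2
  2 × O: no H
  1 × C: 3 H
  1 × C: no H
  1 × Cl: no H
  1 × F: no H
  1 × N: 1 H
  1 × N (aromatic): no H
  1 × N (charge +1): no H
  1 × O: 1 H
  1 × O (charge -1): no H
  Total hydrogens = 7.

7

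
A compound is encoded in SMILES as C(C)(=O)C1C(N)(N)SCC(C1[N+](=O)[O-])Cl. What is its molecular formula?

Heavy atoms from the SMILES: 7 C, 1 Cl, 3 N, 3 O, 1 S.
Implicit hydrogens by atom environment:
  3 × C: 1 H each → 3
  2 × C: no H
  2 × N: 2 H each → 4
  2 × O: no H
  1 × C: 3 H
  1 × C: 2 H
  1 × Cl: no H
  1 × N (charge +1): no H
  1 × O (charge -1): no H
  1 × S: no H
  Total hydrogens = 12.
Molecular formula: C7H12ClN3O3S

C7H12ClN3O3S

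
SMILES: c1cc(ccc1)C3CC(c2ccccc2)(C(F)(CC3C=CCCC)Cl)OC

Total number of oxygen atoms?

The symbol for oxygen appears 1 time in the SMILES.

1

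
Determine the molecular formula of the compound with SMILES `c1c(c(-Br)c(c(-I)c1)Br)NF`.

C6H3Br2FIN

Heavy atoms from the SMILES: 2 Br, 6 C, 1 F, 1 I, 1 N.
Implicit hydrogens by atom environment:
  4 × C (aromatic): no H
  2 × Br: no H
  2 × C (aromatic): 1 H each → 2
  1 × F: no H
  1 × I: no H
  1 × N: 1 H
  Total hydrogens = 3.
Molecular formula: C6H3Br2FIN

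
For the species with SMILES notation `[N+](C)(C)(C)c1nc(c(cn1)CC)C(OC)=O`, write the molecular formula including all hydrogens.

Heavy atoms from the SMILES: 11 C, 3 N, 2 O.
Implicit hydrogens by atom environment:
  5 × C: 3 H each → 15
  3 × C (aromatic): no H
  2 × N (aromatic): no H
  2 × O: no H
  1 × C: 2 H
  1 × C (aromatic): 1 H
  1 × C: no H
  1 × N (charge +1): no H
  Total hydrogens = 18.
Net charge +1.
Molecular formula: C11H18N3O2+

C11H18N3O2+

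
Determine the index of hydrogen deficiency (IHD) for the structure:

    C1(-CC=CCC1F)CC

2

Molecular formula from the SMILES: C8H13F.
DoU = (2C + 2 + N − H − X)/2 = (2·8 + 2 + 0 − 13 − 1)/2 = 4/2 = 2.
(Structurally: 1 ring(s) + 1 π bond(s) = 2.)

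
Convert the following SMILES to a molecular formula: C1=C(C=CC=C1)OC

C7H8O

Heavy atoms from the SMILES: 7 C, 1 O.
Implicit hydrogens by atom environment:
  5 × C (aromatic): 1 H each → 5
  1 × C: 3 H
  1 × C (aromatic): no H
  1 × O: no H
  Total hydrogens = 8.
Molecular formula: C7H8O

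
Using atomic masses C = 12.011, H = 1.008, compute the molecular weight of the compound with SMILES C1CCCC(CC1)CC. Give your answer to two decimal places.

126.24

Molecular formula: C9H18.
M = 9×12.011 + 18×1.008 = 126.24 g/mol.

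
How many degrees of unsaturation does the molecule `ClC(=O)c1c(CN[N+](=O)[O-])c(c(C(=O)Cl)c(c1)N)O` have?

Molecular formula from the SMILES: C9H7Cl2N3O5.
DoU = (2C + 2 + N − H − X)/2 = (2·9 + 2 + 3 − 7 − 2)/2 = 14/2 = 7.
(Structurally: 1 ring(s) + 6 π bond(s) = 7.)

7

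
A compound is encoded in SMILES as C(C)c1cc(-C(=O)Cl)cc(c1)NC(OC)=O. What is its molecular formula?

C11H12ClNO3

Heavy atoms from the SMILES: 11 C, 1 Cl, 1 N, 3 O.
Implicit hydrogens by atom environment:
  3 × C (aromatic): 1 H each → 3
  3 × C (aromatic): no H
  3 × O: no H
  2 × C: 3 H each → 6
  2 × C: no H
  1 × C: 2 H
  1 × Cl: no H
  1 × N: 1 H
  Total hydrogens = 12.
Molecular formula: C11H12ClNO3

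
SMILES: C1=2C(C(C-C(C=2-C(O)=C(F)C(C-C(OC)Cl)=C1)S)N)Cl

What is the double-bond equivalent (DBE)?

Molecular formula from the SMILES: C13H16Cl2FNO2S.
DoU = (2C + 2 + N − H − X)/2 = (2·13 + 2 + 1 − 16 − 3)/2 = 10/2 = 5.
(Structurally: 2 ring(s) + 3 π bond(s) = 5.)

5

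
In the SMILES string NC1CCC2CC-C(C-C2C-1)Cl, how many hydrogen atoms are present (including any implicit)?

Hydrogens are implicit in SMILES; fill each atom to its normal valence:
  6 × C: 2 H each → 12
  4 × C: 1 H each → 4
  1 × Cl: no H
  1 × N: 2 H
  Total hydrogens = 18.

18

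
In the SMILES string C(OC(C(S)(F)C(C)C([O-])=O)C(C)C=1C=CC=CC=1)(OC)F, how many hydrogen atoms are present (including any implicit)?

19

Hydrogens are implicit in SMILES; fill each atom to its normal valence:
  5 × C (aromatic): 1 H each → 5
  4 × C: 1 H each → 4
  3 × C: 3 H each → 9
  3 × O: no H
  2 × C: no H
  2 × F: no H
  1 × C (aromatic): no H
  1 × O (charge -1): no H
  1 × S: 1 H
  Total hydrogens = 19.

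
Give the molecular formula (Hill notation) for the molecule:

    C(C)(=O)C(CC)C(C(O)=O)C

Heavy atoms from the SMILES: 8 C, 3 O.
Implicit hydrogens by atom environment:
  3 × C: 3 H each → 9
  2 × C: 1 H each → 2
  2 × C: no H
  2 × O: no H
  1 × C: 2 H
  1 × O: 1 H
  Total hydrogens = 14.
Molecular formula: C8H14O3

C8H14O3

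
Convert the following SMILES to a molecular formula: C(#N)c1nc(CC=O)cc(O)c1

Heavy atoms from the SMILES: 8 C, 2 N, 2 O.
Implicit hydrogens by atom environment:
  3 × C (aromatic): no H
  2 × C (aromatic): 1 H each → 2
  1 × C: 2 H
  1 × C: 1 H
  1 × C: no H
  1 × N (aromatic): no H
  1 × N: no H
  1 × O: 1 H
  1 × O: no H
  Total hydrogens = 6.
Molecular formula: C8H6N2O2

C8H6N2O2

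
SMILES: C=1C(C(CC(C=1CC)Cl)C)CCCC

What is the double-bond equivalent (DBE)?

Molecular formula from the SMILES: C13H23Cl.
DoU = (2C + 2 + N − H − X)/2 = (2·13 + 2 + 0 − 23 − 1)/2 = 4/2 = 2.
(Structurally: 1 ring(s) + 1 π bond(s) = 2.)

2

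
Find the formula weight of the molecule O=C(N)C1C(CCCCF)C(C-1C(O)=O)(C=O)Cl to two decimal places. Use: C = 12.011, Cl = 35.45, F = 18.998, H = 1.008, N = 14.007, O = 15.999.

279.69

Molecular formula: C11H15ClFNO4.
M = 11×12.011 + 1×35.45 + 1×18.998 + 15×1.008 + 1×14.007 + 4×15.999 = 279.69 g/mol.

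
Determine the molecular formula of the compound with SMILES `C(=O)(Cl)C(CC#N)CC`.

Heavy atoms from the SMILES: 6 C, 1 Cl, 1 N, 1 O.
Implicit hydrogens by atom environment:
  2 × C: 2 H each → 4
  2 × C: no H
  1 × C: 3 H
  1 × C: 1 H
  1 × Cl: no H
  1 × N: no H
  1 × O: no H
  Total hydrogens = 8.
Molecular formula: C6H8ClNO

C6H8ClNO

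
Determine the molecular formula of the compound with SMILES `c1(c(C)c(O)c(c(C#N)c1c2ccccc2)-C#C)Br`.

Heavy atoms from the SMILES: 1 Br, 16 C, 1 N, 1 O.
Implicit hydrogens by atom environment:
  7 × C (aromatic): no H
  5 × C (aromatic): 1 H each → 5
  2 × C: no H
  1 × Br: no H
  1 × C: 3 H
  1 × C: 1 H
  1 × N: no H
  1 × O: 1 H
  Total hydrogens = 10.
Molecular formula: C16H10BrNO

C16H10BrNO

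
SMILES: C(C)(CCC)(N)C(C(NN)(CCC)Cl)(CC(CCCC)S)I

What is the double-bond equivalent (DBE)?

Molecular formula from the SMILES: C16H35ClIN3S.
DoU = (2C + 2 + N − H − X)/2 = (2·16 + 2 + 3 − 35 − 2)/2 = 0/2 = 0.
(Structurally: 0 ring(s) + 0 π bond(s) = 0.)

0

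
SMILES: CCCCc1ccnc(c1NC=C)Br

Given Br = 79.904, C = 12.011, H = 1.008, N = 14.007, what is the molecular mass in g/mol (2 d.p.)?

255.16

Molecular formula: C11H15BrN2.
M = 1×79.904 + 11×12.011 + 15×1.008 + 2×14.007 = 255.16 g/mol.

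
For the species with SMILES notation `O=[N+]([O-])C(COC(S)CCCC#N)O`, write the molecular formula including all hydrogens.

C7H12N2O4S

Heavy atoms from the SMILES: 7 C, 2 N, 4 O, 1 S.
Implicit hydrogens by atom environment:
  4 × C: 2 H each → 8
  2 × C: 1 H each → 2
  2 × O: no H
  1 × C: no H
  1 × N (charge +1): no H
  1 × N: no H
  1 × O: 1 H
  1 × O (charge -1): no H
  1 × S: 1 H
  Total hydrogens = 12.
Molecular formula: C7H12N2O4S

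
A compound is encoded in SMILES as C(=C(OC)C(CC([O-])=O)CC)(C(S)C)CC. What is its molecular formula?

C12H21O3S-

Heavy atoms from the SMILES: 12 C, 3 O, 1 S.
Implicit hydrogens by atom environment:
  4 × C: 3 H each → 12
  3 × C: 2 H each → 6
  3 × C: no H
  2 × C: 1 H each → 2
  2 × O: no H
  1 × O (charge -1): no H
  1 × S: 1 H
  Total hydrogens = 21.
Net charge -1.
Molecular formula: C12H21O3S-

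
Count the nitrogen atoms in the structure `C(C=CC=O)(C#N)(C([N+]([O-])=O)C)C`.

2

The symbol for nitrogen appears 2 times in the SMILES.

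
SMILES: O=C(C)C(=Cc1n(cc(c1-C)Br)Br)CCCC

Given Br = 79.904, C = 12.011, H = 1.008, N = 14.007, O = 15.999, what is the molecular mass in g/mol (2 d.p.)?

363.09

Molecular formula: C13H17Br2NO.
M = 2×79.904 + 13×12.011 + 17×1.008 + 1×14.007 + 1×15.999 = 363.09 g/mol.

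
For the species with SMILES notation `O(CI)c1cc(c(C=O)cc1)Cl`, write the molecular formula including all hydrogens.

C8H6ClIO2

Heavy atoms from the SMILES: 8 C, 1 Cl, 1 I, 2 O.
Implicit hydrogens by atom environment:
  3 × C (aromatic): 1 H each → 3
  3 × C (aromatic): no H
  2 × O: no H
  1 × C: 2 H
  1 × C: 1 H
  1 × Cl: no H
  1 × I: no H
  Total hydrogens = 6.
Molecular formula: C8H6ClIO2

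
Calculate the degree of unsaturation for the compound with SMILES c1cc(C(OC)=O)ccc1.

5

Molecular formula from the SMILES: C8H8O2.
DoU = (2C + 2 + N − H − X)/2 = (2·8 + 2 + 0 − 8 − 0)/2 = 10/2 = 5.
(Structurally: 1 ring(s) + 4 π bond(s) = 5.)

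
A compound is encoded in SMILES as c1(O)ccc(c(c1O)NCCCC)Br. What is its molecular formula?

C10H14BrNO2

Heavy atoms from the SMILES: 1 Br, 10 C, 1 N, 2 O.
Implicit hydrogens by atom environment:
  4 × C (aromatic): no H
  3 × C: 2 H each → 6
  2 × C (aromatic): 1 H each → 2
  2 × O: 1 H each → 2
  1 × Br: no H
  1 × C: 3 H
  1 × N: 1 H
  Total hydrogens = 14.
Molecular formula: C10H14BrNO2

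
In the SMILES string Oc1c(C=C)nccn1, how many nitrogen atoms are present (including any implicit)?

The symbol for nitrogen appears 2 times in the SMILES.

2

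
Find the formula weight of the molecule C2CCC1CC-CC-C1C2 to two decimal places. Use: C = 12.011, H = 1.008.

138.25

Molecular formula: C10H18.
M = 10×12.011 + 18×1.008 = 138.25 g/mol.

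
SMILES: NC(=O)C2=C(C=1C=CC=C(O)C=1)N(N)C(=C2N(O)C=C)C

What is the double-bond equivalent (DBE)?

Molecular formula from the SMILES: C14H16N4O3.
DoU = (2C + 2 + N − H − X)/2 = (2·14 + 2 + 4 − 16 − 0)/2 = 18/2 = 9.
(Structurally: 2 ring(s) + 7 π bond(s) = 9.)

9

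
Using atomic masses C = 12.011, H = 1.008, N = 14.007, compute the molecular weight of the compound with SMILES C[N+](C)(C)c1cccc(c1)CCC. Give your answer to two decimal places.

178.30

Molecular formula: C12H20N+.
M = 12×12.011 + 20×1.008 + 1×14.007 = 178.30 g/mol.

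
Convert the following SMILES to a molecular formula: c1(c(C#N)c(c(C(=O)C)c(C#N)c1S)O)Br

Heavy atoms from the SMILES: 1 Br, 10 C, 2 N, 2 O, 1 S.
Implicit hydrogens by atom environment:
  6 × C (aromatic): no H
  3 × C: no H
  2 × N: no H
  1 × Br: no H
  1 × C: 3 H
  1 × O: 1 H
  1 × O: no H
  1 × S: 1 H
  Total hydrogens = 5.
Molecular formula: C10H5BrN2O2S

C10H5BrN2O2S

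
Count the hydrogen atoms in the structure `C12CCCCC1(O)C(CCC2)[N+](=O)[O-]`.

Hydrogens are implicit in SMILES; fill each atom to its normal valence:
  7 × C: 2 H each → 14
  2 × C: 1 H each → 2
  1 × C: no H
  1 × N (charge +1): no H
  1 × O: 1 H
  1 × O: no H
  1 × O (charge -1): no H
  Total hydrogens = 17.

17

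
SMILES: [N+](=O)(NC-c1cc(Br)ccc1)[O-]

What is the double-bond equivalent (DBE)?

Molecular formula from the SMILES: C7H7BrN2O2.
DoU = (2C + 2 + N − H − X)/2 = (2·7 + 2 + 2 − 7 − 1)/2 = 10/2 = 5.
(Structurally: 1 ring(s) + 4 π bond(s) = 5.)

5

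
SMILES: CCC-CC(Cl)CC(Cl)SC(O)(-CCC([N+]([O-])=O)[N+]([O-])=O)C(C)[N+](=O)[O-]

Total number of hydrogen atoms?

23

Hydrogens are implicit in SMILES; fill each atom to its normal valence:
  6 × C: 2 H each → 12
  4 × C: 1 H each → 4
  3 × N (charge +1): no H
  3 × O: no H
  3 × O (charge -1): no H
  2 × C: 3 H each → 6
  2 × Cl: no H
  1 × C: no H
  1 × O: 1 H
  1 × S: no H
  Total hydrogens = 23.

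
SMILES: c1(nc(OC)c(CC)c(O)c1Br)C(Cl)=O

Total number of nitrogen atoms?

The symbol for nitrogen appears 1 time in the SMILES.

1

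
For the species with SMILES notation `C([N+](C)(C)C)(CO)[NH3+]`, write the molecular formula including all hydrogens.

[C5H16N2O]2+

Heavy atoms from the SMILES: 5 C, 2 N, 1 O.
Implicit hydrogens by atom environment:
  3 × C: 3 H each → 9
  1 × C: 2 H
  1 × C: 1 H
  1 × N (charge +1): 3 H
  1 × N (charge +1): no H
  1 × O: 1 H
  Total hydrogens = 16.
Net charge +2.
Molecular formula: [C5H16N2O]2+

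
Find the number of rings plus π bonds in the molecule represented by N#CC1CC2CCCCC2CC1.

4

Molecular formula from the SMILES: C11H17N.
DoU = (2C + 2 + N − H − X)/2 = (2·11 + 2 + 1 − 17 − 0)/2 = 8/2 = 4.
(Structurally: 2 ring(s) + 2 π bond(s) = 4.)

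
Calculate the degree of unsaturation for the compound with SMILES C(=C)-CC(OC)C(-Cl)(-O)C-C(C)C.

Molecular formula from the SMILES: C10H19ClO2.
DoU = (2C + 2 + N − H − X)/2 = (2·10 + 2 + 0 − 19 − 1)/2 = 2/2 = 1.
(Structurally: 0 ring(s) + 1 π bond(s) = 1.)

1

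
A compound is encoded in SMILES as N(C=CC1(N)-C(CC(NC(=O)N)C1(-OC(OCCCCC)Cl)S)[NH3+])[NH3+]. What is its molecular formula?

[C14H31ClN6O3S]2+

Heavy atoms from the SMILES: 14 C, 1 Cl, 6 N, 3 O, 1 S.
Implicit hydrogens by atom environment:
  5 × C: 2 H each → 10
  5 × C: 1 H each → 5
  3 × C: no H
  3 × O: no H
  2 × N (charge +1): 3 H each → 6
  2 × N: 2 H each → 4
  2 × N: 1 H each → 2
  1 × C: 3 H
  1 × Cl: no H
  1 × S: 1 H
  Total hydrogens = 31.
Net charge +2.
Molecular formula: [C14H31ClN6O3S]2+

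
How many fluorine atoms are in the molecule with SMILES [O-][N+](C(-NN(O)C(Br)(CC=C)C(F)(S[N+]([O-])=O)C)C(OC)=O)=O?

The symbol for fluorine appears 1 time in the SMILES.

1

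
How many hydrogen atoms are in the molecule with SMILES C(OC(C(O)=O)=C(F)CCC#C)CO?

11

Hydrogens are implicit in SMILES; fill each atom to its normal valence:
  4 × C: 2 H each → 8
  4 × C: no H
  2 × O: 1 H each → 2
  2 × O: no H
  1 × C: 1 H
  1 × F: no H
  Total hydrogens = 11.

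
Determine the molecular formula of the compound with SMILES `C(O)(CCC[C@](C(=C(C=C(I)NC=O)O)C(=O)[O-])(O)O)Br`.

C11H14BrINO7-

Heavy atoms from the SMILES: 1 Br, 11 C, 1 I, 1 N, 7 O.
Implicit hydrogens by atom environment:
  5 × C: no H
  4 × O: 1 H each → 4
  3 × C: 2 H each → 6
  3 × C: 1 H each → 3
  2 × O: no H
  1 × Br: no H
  1 × I: no H
  1 × N: 1 H
  1 × O (charge -1): no H
  Total hydrogens = 14.
Net charge -1.
Molecular formula: C11H14BrINO7-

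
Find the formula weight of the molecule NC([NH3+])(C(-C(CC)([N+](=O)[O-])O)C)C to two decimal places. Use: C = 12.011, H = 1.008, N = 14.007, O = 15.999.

Molecular formula: C7H18N3O3+.
M = 7×12.011 + 18×1.008 + 3×14.007 + 3×15.999 = 192.24 g/mol.

192.24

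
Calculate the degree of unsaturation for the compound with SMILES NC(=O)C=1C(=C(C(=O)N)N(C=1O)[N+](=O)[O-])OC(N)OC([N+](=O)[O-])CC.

Molecular formula from the SMILES: C10H14N6O9.
DoU = (2C + 2 + N − H − X)/2 = (2·10 + 2 + 6 − 14 − 0)/2 = 14/2 = 7.
(Structurally: 1 ring(s) + 6 π bond(s) = 7.)

7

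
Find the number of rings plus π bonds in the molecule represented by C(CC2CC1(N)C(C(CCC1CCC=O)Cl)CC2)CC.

3

Molecular formula from the SMILES: C17H30ClNO.
DoU = (2C + 2 + N − H − X)/2 = (2·17 + 2 + 1 − 30 − 1)/2 = 6/2 = 3.
(Structurally: 2 ring(s) + 1 π bond(s) = 3.)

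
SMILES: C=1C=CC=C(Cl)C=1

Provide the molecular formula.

C6H5Cl

Heavy atoms from the SMILES: 6 C, 1 Cl.
Implicit hydrogens by atom environment:
  5 × C (aromatic): 1 H each → 5
  1 × C (aromatic): no H
  1 × Cl: no H
  Total hydrogens = 5.
Molecular formula: C6H5Cl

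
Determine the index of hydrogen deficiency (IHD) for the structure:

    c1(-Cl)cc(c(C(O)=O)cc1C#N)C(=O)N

8

Molecular formula from the SMILES: C9H5ClN2O3.
DoU = (2C + 2 + N − H − X)/2 = (2·9 + 2 + 2 − 5 − 1)/2 = 16/2 = 8.
(Structurally: 1 ring(s) + 7 π bond(s) = 8.)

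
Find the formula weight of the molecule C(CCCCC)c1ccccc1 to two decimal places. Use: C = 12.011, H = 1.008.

Molecular formula: C12H18.
M = 12×12.011 + 18×1.008 = 162.28 g/mol.

162.28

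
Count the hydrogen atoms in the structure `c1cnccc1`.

5

Hydrogens are implicit in SMILES; fill each atom to its normal valence:
  5 × C (aromatic): 1 H each → 5
  1 × N (aromatic): no H
  Total hydrogens = 5.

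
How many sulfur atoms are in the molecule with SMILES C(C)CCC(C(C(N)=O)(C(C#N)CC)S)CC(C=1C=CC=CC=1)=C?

1

The symbol for sulfur appears 1 time in the SMILES.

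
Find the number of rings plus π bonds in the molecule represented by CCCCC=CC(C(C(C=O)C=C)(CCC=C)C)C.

Molecular formula from the SMILES: C18H30O.
DoU = (2C + 2 + N − H − X)/2 = (2·18 + 2 + 0 − 30 − 0)/2 = 8/2 = 4.
(Structurally: 0 ring(s) + 4 π bond(s) = 4.)

4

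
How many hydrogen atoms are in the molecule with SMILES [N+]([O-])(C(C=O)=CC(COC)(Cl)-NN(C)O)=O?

Hydrogens are implicit in SMILES; fill each atom to its normal valence:
  3 × O: no H
  2 × C: 3 H each → 6
  2 × C: 1 H each → 2
  2 × C: no H
  1 × C: 2 H
  1 × Cl: no H
  1 × N: 1 H
  1 × N: no H
  1 × N (charge +1): no H
  1 × O: 1 H
  1 × O (charge -1): no H
  Total hydrogens = 12.

12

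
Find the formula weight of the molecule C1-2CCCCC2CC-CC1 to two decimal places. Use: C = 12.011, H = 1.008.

Molecular formula: C10H18.
M = 10×12.011 + 18×1.008 = 138.25 g/mol.

138.25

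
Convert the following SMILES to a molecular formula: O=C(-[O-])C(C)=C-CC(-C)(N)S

Heavy atoms from the SMILES: 7 C, 1 N, 2 O, 1 S.
Implicit hydrogens by atom environment:
  3 × C: no H
  2 × C: 3 H each → 6
  1 × C: 2 H
  1 × C: 1 H
  1 × N: 2 H
  1 × O: no H
  1 × O (charge -1): no H
  1 × S: 1 H
  Total hydrogens = 12.
Net charge -1.
Molecular formula: C7H12NO2S-

C7H12NO2S-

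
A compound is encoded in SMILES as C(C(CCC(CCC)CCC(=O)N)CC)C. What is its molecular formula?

Heavy atoms from the SMILES: 14 C, 1 N, 1 O.
Implicit hydrogens by atom environment:
  8 × C: 2 H each → 16
  3 × C: 3 H each → 9
  2 × C: 1 H each → 2
  1 × C: no H
  1 × N: 2 H
  1 × O: no H
  Total hydrogens = 29.
Molecular formula: C14H29NO

C14H29NO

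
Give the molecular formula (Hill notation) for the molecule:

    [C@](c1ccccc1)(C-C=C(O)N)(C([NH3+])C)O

C12H19N2O2+

Heavy atoms from the SMILES: 12 C, 2 N, 2 O.
Implicit hydrogens by atom environment:
  5 × C (aromatic): 1 H each → 5
  2 × C: 1 H each → 2
  2 × C: no H
  2 × O: 1 H each → 2
  1 × C: 3 H
  1 × C: 2 H
  1 × C (aromatic): no H
  1 × N (charge +1): 3 H
  1 × N: 2 H
  Total hydrogens = 19.
Net charge +1.
Molecular formula: C12H19N2O2+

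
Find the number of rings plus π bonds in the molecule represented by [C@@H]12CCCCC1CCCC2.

Molecular formula from the SMILES: C10H18.
DoU = (2C + 2 + N − H − X)/2 = (2·10 + 2 + 0 − 18 − 0)/2 = 4/2 = 2.
(Structurally: 2 ring(s) + 0 π bond(s) = 2.)

2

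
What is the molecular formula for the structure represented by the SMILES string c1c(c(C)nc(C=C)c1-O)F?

Heavy atoms from the SMILES: 8 C, 1 F, 1 N, 1 O.
Implicit hydrogens by atom environment:
  4 × C (aromatic): no H
  1 × C: 3 H
  1 × C: 2 H
  1 × C (aromatic): 1 H
  1 × C: 1 H
  1 × F: no H
  1 × N (aromatic): no H
  1 × O: 1 H
  Total hydrogens = 8.
Molecular formula: C8H8FNO

C8H8FNO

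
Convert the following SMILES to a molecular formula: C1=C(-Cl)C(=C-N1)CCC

C7H10ClN

Heavy atoms from the SMILES: 7 C, 1 Cl, 1 N.
Implicit hydrogens by atom environment:
  2 × C: 2 H each → 4
  2 × C (aromatic): 1 H each → 2
  2 × C (aromatic): no H
  1 × C: 3 H
  1 × Cl: no H
  1 × N (aromatic): 1 H
  Total hydrogens = 10.
Molecular formula: C7H10ClN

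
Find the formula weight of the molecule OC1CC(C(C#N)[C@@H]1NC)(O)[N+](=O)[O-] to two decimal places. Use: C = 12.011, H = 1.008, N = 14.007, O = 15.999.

Molecular formula: C7H11N3O4.
M = 7×12.011 + 11×1.008 + 3×14.007 + 4×15.999 = 201.18 g/mol.

201.18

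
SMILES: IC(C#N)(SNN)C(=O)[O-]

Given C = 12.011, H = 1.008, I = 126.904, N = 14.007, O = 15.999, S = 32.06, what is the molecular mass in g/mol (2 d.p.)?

272.04

Molecular formula: C3H3IN3O2S-.
M = 3×12.011 + 3×1.008 + 1×126.904 + 3×14.007 + 2×15.999 + 1×32.06 = 272.04 g/mol.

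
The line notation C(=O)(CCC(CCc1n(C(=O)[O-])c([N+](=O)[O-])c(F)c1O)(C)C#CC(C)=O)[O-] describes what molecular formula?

Heavy atoms from the SMILES: 16 C, 1 F, 2 N, 8 O.
Implicit hydrogens by atom environment:
  6 × C: no H
  4 × C: 2 H each → 8
  4 × C (aromatic): no H
  4 × O: no H
  3 × O (charge -1): no H
  2 × C: 3 H each → 6
  1 × F: no H
  1 × N (aromatic): no H
  1 × N (charge +1): no H
  1 × O: 1 H
  Total hydrogens = 15.
Net charge -2.
Molecular formula: [C16H15FN2O8]2-

[C16H15FN2O8]2-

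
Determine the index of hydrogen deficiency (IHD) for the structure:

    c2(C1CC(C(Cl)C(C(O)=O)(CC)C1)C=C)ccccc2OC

Molecular formula from the SMILES: C18H23ClO3.
DoU = (2C + 2 + N − H − X)/2 = (2·18 + 2 + 0 − 23 − 1)/2 = 14/2 = 7.
(Structurally: 2 ring(s) + 5 π bond(s) = 7.)

7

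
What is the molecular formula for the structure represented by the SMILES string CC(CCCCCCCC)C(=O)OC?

Heavy atoms from the SMILES: 12 C, 2 O.
Implicit hydrogens by atom environment:
  7 × C: 2 H each → 14
  3 × C: 3 H each → 9
  2 × O: no H
  1 × C: 1 H
  1 × C: no H
  Total hydrogens = 24.
Molecular formula: C12H24O2

C12H24O2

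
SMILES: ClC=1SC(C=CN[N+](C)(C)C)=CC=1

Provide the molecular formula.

Heavy atoms from the SMILES: 9 C, 1 Cl, 2 N, 1 S.
Implicit hydrogens by atom environment:
  3 × C: 3 H each → 9
  2 × C (aromatic): 1 H each → 2
  2 × C: 1 H each → 2
  2 × C (aromatic): no H
  1 × Cl: no H
  1 × N: 1 H
  1 × N (charge +1): no H
  1 × S (aromatic): no H
  Total hydrogens = 14.
Net charge +1.
Molecular formula: C9H14ClN2S+

C9H14ClN2S+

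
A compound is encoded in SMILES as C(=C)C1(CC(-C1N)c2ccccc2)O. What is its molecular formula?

Heavy atoms from the SMILES: 12 C, 1 N, 1 O.
Implicit hydrogens by atom environment:
  5 × C (aromatic): 1 H each → 5
  3 × C: 1 H each → 3
  2 × C: 2 H each → 4
  1 × C: no H
  1 × C (aromatic): no H
  1 × N: 2 H
  1 × O: 1 H
  Total hydrogens = 15.
Molecular formula: C12H15NO

C12H15NO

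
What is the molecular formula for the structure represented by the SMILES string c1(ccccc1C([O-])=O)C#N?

C8H4NO2-

Heavy atoms from the SMILES: 8 C, 1 N, 2 O.
Implicit hydrogens by atom environment:
  4 × C (aromatic): 1 H each → 4
  2 × C (aromatic): no H
  2 × C: no H
  1 × N: no H
  1 × O: no H
  1 × O (charge -1): no H
  Total hydrogens = 4.
Net charge -1.
Molecular formula: C8H4NO2-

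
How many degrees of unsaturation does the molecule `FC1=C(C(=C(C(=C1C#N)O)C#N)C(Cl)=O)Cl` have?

9

Molecular formula from the SMILES: C9HCl2FN2O2.
DoU = (2C + 2 + N − H − X)/2 = (2·9 + 2 + 2 − 1 − 3)/2 = 18/2 = 9.
(Structurally: 1 ring(s) + 8 π bond(s) = 9.)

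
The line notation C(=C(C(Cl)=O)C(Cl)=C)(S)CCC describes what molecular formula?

Heavy atoms from the SMILES: 8 C, 2 Cl, 1 O, 1 S.
Implicit hydrogens by atom environment:
  4 × C: no H
  3 × C: 2 H each → 6
  2 × Cl: no H
  1 × C: 3 H
  1 × O: no H
  1 × S: 1 H
  Total hydrogens = 10.
Molecular formula: C8H10Cl2OS

C8H10Cl2OS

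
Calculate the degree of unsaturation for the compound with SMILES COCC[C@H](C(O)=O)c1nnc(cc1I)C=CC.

6

Molecular formula from the SMILES: C12H15IN2O3.
DoU = (2C + 2 + N − H − X)/2 = (2·12 + 2 + 2 − 15 − 1)/2 = 12/2 = 6.
(Structurally: 1 ring(s) + 5 π bond(s) = 6.)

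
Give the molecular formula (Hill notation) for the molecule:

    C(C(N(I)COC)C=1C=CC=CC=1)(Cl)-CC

Heavy atoms from the SMILES: 12 C, 1 Cl, 1 I, 1 N, 1 O.
Implicit hydrogens by atom environment:
  5 × C (aromatic): 1 H each → 5
  2 × C: 3 H each → 6
  2 × C: 2 H each → 4
  2 × C: 1 H each → 2
  1 × C (aromatic): no H
  1 × Cl: no H
  1 × I: no H
  1 × N: no H
  1 × O: no H
  Total hydrogens = 17.
Molecular formula: C12H17ClINO

C12H17ClINO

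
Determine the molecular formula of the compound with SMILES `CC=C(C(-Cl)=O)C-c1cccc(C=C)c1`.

C13H13ClO

Heavy atoms from the SMILES: 13 C, 1 Cl, 1 O.
Implicit hydrogens by atom environment:
  4 × C (aromatic): 1 H each → 4
  2 × C: 2 H each → 4
  2 × C: 1 H each → 2
  2 × C: no H
  2 × C (aromatic): no H
  1 × C: 3 H
  1 × Cl: no H
  1 × O: no H
  Total hydrogens = 13.
Molecular formula: C13H13ClO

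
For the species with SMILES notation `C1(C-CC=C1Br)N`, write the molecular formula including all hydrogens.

C5H8BrN

Heavy atoms from the SMILES: 1 Br, 5 C, 1 N.
Implicit hydrogens by atom environment:
  2 × C: 2 H each → 4
  2 × C: 1 H each → 2
  1 × Br: no H
  1 × C: no H
  1 × N: 2 H
  Total hydrogens = 8.
Molecular formula: C5H8BrN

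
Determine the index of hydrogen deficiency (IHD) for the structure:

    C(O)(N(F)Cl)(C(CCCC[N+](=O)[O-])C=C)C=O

3

Molecular formula from the SMILES: C9H14ClFN2O4.
DoU = (2C + 2 + N − H − X)/2 = (2·9 + 2 + 2 − 14 − 2)/2 = 6/2 = 3.
(Structurally: 0 ring(s) + 3 π bond(s) = 3.)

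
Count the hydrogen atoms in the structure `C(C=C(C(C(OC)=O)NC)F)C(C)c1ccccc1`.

Hydrogens are implicit in SMILES; fill each atom to its normal valence:
  5 × C (aromatic): 1 H each → 5
  3 × C: 3 H each → 9
  3 × C: 1 H each → 3
  2 × C: no H
  2 × O: no H
  1 × C: 2 H
  1 × C (aromatic): no H
  1 × F: no H
  1 × N: 1 H
  Total hydrogens = 20.

20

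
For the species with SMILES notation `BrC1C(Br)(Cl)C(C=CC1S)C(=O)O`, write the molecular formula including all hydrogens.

C7H7Br2ClO2S

Heavy atoms from the SMILES: 2 Br, 7 C, 1 Cl, 2 O, 1 S.
Implicit hydrogens by atom environment:
  5 × C: 1 H each → 5
  2 × Br: no H
  2 × C: no H
  1 × Cl: no H
  1 × O: 1 H
  1 × O: no H
  1 × S: 1 H
  Total hydrogens = 7.
Molecular formula: C7H7Br2ClO2S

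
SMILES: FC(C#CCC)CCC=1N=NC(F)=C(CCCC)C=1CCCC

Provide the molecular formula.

Heavy atoms from the SMILES: 19 C, 2 F, 2 N.
Implicit hydrogens by atom environment:
  9 × C: 2 H each → 18
  4 × C (aromatic): no H
  3 × C: 3 H each → 9
  2 × C: no H
  2 × F: no H
  2 × N (aromatic): no H
  1 × C: 1 H
  Total hydrogens = 28.
Molecular formula: C19H28F2N2

C19H28F2N2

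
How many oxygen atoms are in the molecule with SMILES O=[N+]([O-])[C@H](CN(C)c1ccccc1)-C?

The symbol for oxygen appears 2 times in the SMILES.

2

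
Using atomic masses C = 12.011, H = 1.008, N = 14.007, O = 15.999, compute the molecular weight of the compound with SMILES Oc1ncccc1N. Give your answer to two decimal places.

110.12

Molecular formula: C5H6N2O.
M = 5×12.011 + 6×1.008 + 2×14.007 + 1×15.999 = 110.12 g/mol.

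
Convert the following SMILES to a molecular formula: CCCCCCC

C7H16

Heavy atoms from the SMILES: 7 C.
Implicit hydrogens by atom environment:
  5 × C: 2 H each → 10
  2 × C: 3 H each → 6
  Total hydrogens = 16.
Molecular formula: C7H16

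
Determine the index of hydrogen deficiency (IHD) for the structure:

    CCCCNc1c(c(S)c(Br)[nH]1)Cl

Molecular formula from the SMILES: C8H12BrClN2S.
DoU = (2C + 2 + N − H − X)/2 = (2·8 + 2 + 2 − 12 − 2)/2 = 6/2 = 3.
(Structurally: 1 ring(s) + 2 π bond(s) = 3.)

3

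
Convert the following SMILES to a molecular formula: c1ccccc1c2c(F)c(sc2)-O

Heavy atoms from the SMILES: 10 C, 1 F, 1 O, 1 S.
Implicit hydrogens by atom environment:
  6 × C (aromatic): 1 H each → 6
  4 × C (aromatic): no H
  1 × F: no H
  1 × O: 1 H
  1 × S (aromatic): no H
  Total hydrogens = 7.
Molecular formula: C10H7FOS

C10H7FOS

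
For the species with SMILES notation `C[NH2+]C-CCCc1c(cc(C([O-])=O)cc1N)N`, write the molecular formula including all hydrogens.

Heavy atoms from the SMILES: 12 C, 3 N, 2 O.
Implicit hydrogens by atom environment:
  4 × C: 2 H each → 8
  4 × C (aromatic): no H
  2 × C (aromatic): 1 H each → 2
  2 × N: 2 H each → 4
  1 × C: 3 H
  1 × C: no H
  1 × N (charge +1): 2 H
  1 × O: no H
  1 × O (charge -1): no H
  Total hydrogens = 19.
Molecular formula: C12H19N3O2

C12H19N3O2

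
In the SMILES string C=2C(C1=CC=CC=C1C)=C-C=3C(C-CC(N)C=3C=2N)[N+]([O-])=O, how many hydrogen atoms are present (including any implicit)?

19

Hydrogens are implicit in SMILES; fill each atom to its normal valence:
  6 × C (aromatic): 1 H each → 6
  6 × C (aromatic): no H
  2 × C: 2 H each → 4
  2 × C: 1 H each → 2
  2 × N: 2 H each → 4
  1 × C: 3 H
  1 × N (charge +1): no H
  1 × O: no H
  1 × O (charge -1): no H
  Total hydrogens = 19.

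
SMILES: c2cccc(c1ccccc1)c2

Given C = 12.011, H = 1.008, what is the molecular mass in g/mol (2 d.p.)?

154.21

Molecular formula: C12H10.
M = 12×12.011 + 10×1.008 = 154.21 g/mol.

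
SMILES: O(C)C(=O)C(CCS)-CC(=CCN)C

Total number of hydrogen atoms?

Hydrogens are implicit in SMILES; fill each atom to its normal valence:
  4 × C: 2 H each → 8
  2 × C: 3 H each → 6
  2 × C: 1 H each → 2
  2 × C: no H
  2 × O: no H
  1 × N: 2 H
  1 × S: 1 H
  Total hydrogens = 19.

19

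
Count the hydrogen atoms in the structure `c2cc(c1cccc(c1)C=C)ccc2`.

Hydrogens are implicit in SMILES; fill each atom to its normal valence:
  9 × C (aromatic): 1 H each → 9
  3 × C (aromatic): no H
  1 × C: 2 H
  1 × C: 1 H
  Total hydrogens = 12.

12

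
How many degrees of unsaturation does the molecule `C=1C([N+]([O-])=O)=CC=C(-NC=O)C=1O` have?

Molecular formula from the SMILES: C7H6N2O4.
DoU = (2C + 2 + N − H − X)/2 = (2·7 + 2 + 2 − 6 − 0)/2 = 12/2 = 6.
(Structurally: 1 ring(s) + 5 π bond(s) = 6.)

6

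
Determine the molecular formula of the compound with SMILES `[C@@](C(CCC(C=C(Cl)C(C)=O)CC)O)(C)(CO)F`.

C13H22ClFO3

Heavy atoms from the SMILES: 13 C, 1 Cl, 1 F, 3 O.
Implicit hydrogens by atom environment:
  4 × C: 2 H each → 8
  3 × C: 3 H each → 9
  3 × C: 1 H each → 3
  3 × C: no H
  2 × O: 1 H each → 2
  1 × Cl: no H
  1 × F: no H
  1 × O: no H
  Total hydrogens = 22.
Molecular formula: C13H22ClFO3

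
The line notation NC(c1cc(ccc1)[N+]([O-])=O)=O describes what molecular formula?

Heavy atoms from the SMILES: 7 C, 2 N, 3 O.
Implicit hydrogens by atom environment:
  4 × C (aromatic): 1 H each → 4
  2 × C (aromatic): no H
  2 × O: no H
  1 × C: no H
  1 × N: 2 H
  1 × N (charge +1): no H
  1 × O (charge -1): no H
  Total hydrogens = 6.
Molecular formula: C7H6N2O3

C7H6N2O3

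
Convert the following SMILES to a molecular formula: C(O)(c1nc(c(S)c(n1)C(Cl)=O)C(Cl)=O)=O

C7H2Cl2N2O4S

Heavy atoms from the SMILES: 7 C, 2 Cl, 2 N, 4 O, 1 S.
Implicit hydrogens by atom environment:
  4 × C (aromatic): no H
  3 × C: no H
  3 × O: no H
  2 × Cl: no H
  2 × N (aromatic): no H
  1 × O: 1 H
  1 × S: 1 H
  Total hydrogens = 2.
Molecular formula: C7H2Cl2N2O4S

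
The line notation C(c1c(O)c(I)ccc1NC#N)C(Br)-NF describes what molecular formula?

Heavy atoms from the SMILES: 1 Br, 9 C, 1 F, 1 I, 3 N, 1 O.
Implicit hydrogens by atom environment:
  4 × C (aromatic): no H
  2 × C (aromatic): 1 H each → 2
  2 × N: 1 H each → 2
  1 × Br: no H
  1 × C: 2 H
  1 × C: 1 H
  1 × C: no H
  1 × F: no H
  1 × I: no H
  1 × N: no H
  1 × O: 1 H
  Total hydrogens = 8.
Molecular formula: C9H8BrFIN3O

C9H8BrFIN3O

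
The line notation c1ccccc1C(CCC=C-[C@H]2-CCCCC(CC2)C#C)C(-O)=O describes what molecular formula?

Heavy atoms from the SMILES: 22 C, 2 O.
Implicit hydrogens by atom environment:
  8 × C: 2 H each → 16
  6 × C: 1 H each → 6
  5 × C (aromatic): 1 H each → 5
  2 × C: no H
  1 × C (aromatic): no H
  1 × O: 1 H
  1 × O: no H
  Total hydrogens = 28.
Molecular formula: C22H28O2

C22H28O2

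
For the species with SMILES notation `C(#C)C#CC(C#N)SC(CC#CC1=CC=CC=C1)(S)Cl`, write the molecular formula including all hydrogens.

Heavy atoms from the SMILES: 16 C, 1 Cl, 1 N, 2 S.
Implicit hydrogens by atom environment:
  7 × C: no H
  5 × C (aromatic): 1 H each → 5
  2 × C: 1 H each → 2
  1 × C: 2 H
  1 × C (aromatic): no H
  1 × Cl: no H
  1 × N: no H
  1 × S: 1 H
  1 × S: no H
  Total hydrogens = 10.
Molecular formula: C16H10ClNS2

C16H10ClNS2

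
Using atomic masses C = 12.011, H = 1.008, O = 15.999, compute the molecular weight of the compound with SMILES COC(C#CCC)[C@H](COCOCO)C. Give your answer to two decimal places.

Molecular formula: C11H20O4.
M = 11×12.011 + 20×1.008 + 4×15.999 = 216.28 g/mol.

216.28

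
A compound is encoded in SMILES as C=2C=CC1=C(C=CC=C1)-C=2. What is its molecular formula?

Heavy atoms from the SMILES: 10 C.
Implicit hydrogens by atom environment:
  8 × C (aromatic): 1 H each → 8
  2 × C (aromatic): no H
  Total hydrogens = 8.
Molecular formula: C10H8

C10H8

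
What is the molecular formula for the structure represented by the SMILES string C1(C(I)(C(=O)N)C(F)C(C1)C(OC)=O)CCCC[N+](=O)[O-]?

C12H18FIN2O5

Heavy atoms from the SMILES: 12 C, 1 F, 1 I, 2 N, 5 O.
Implicit hydrogens by atom environment:
  5 × C: 2 H each → 10
  4 × O: no H
  3 × C: 1 H each → 3
  3 × C: no H
  1 × C: 3 H
  1 × F: no H
  1 × I: no H
  1 × N: 2 H
  1 × N (charge +1): no H
  1 × O (charge -1): no H
  Total hydrogens = 18.
Molecular formula: C12H18FIN2O5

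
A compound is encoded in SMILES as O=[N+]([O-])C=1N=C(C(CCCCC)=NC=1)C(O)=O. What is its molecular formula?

Heavy atoms from the SMILES: 10 C, 3 N, 4 O.
Implicit hydrogens by atom environment:
  4 × C: 2 H each → 8
  3 × C (aromatic): no H
  2 × N (aromatic): no H
  2 × O: no H
  1 × C: 3 H
  1 × C (aromatic): 1 H
  1 × C: no H
  1 × N (charge +1): no H
  1 × O: 1 H
  1 × O (charge -1): no H
  Total hydrogens = 13.
Molecular formula: C10H13N3O4

C10H13N3O4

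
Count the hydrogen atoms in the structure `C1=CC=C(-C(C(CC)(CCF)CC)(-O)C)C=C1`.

23

Hydrogens are implicit in SMILES; fill each atom to its normal valence:
  5 × C (aromatic): 1 H each → 5
  4 × C: 2 H each → 8
  3 × C: 3 H each → 9
  2 × C: no H
  1 × C (aromatic): no H
  1 × F: no H
  1 × O: 1 H
  Total hydrogens = 23.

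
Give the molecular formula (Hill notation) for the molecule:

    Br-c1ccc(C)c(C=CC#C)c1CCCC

C15H17Br

Heavy atoms from the SMILES: 1 Br, 15 C.
Implicit hydrogens by atom environment:
  4 × C (aromatic): no H
  3 × C: 2 H each → 6
  3 × C: 1 H each → 3
  2 × C: 3 H each → 6
  2 × C (aromatic): 1 H each → 2
  1 × Br: no H
  1 × C: no H
  Total hydrogens = 17.
Molecular formula: C15H17Br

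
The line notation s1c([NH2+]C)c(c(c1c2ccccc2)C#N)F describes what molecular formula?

C12H10FN2S+

Heavy atoms from the SMILES: 12 C, 1 F, 2 N, 1 S.
Implicit hydrogens by atom environment:
  5 × C (aromatic): 1 H each → 5
  5 × C (aromatic): no H
  1 × C: 3 H
  1 × C: no H
  1 × F: no H
  1 × N (charge +1): 2 H
  1 × N: no H
  1 × S (aromatic): no H
  Total hydrogens = 10.
Net charge +1.
Molecular formula: C12H10FN2S+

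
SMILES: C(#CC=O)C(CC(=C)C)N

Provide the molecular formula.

C8H11NO

Heavy atoms from the SMILES: 8 C, 1 N, 1 O.
Implicit hydrogens by atom environment:
  3 × C: no H
  2 × C: 2 H each → 4
  2 × C: 1 H each → 2
  1 × C: 3 H
  1 × N: 2 H
  1 × O: no H
  Total hydrogens = 11.
Molecular formula: C8H11NO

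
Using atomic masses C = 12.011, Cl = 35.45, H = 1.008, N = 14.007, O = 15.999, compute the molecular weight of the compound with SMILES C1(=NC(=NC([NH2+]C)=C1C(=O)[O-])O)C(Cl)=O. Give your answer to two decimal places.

231.59

Molecular formula: C7H6ClN3O4.
M = 7×12.011 + 1×35.45 + 6×1.008 + 3×14.007 + 4×15.999 = 231.59 g/mol.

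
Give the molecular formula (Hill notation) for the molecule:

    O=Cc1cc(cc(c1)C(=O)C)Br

Heavy atoms from the SMILES: 1 Br, 9 C, 2 O.
Implicit hydrogens by atom environment:
  3 × C (aromatic): 1 H each → 3
  3 × C (aromatic): no H
  2 × O: no H
  1 × Br: no H
  1 × C: 3 H
  1 × C: 1 H
  1 × C: no H
  Total hydrogens = 7.
Molecular formula: C9H7BrO2

C9H7BrO2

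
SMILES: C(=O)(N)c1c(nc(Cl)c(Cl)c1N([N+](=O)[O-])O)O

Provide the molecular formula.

Heavy atoms from the SMILES: 6 C, 2 Cl, 4 N, 5 O.
Implicit hydrogens by atom environment:
  5 × C (aromatic): no H
  2 × Cl: no H
  2 × O: 1 H each → 2
  2 × O: no H
  1 × C: no H
  1 × N: 2 H
  1 × N (aromatic): no H
  1 × N: no H
  1 × N (charge +1): no H
  1 × O (charge -1): no H
  Total hydrogens = 4.
Molecular formula: C6H4Cl2N4O5

C6H4Cl2N4O5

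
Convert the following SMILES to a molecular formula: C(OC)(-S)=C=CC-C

Heavy atoms from the SMILES: 6 C, 1 O, 1 S.
Implicit hydrogens by atom environment:
  2 × C: 3 H each → 6
  2 × C: no H
  1 × C: 2 H
  1 × C: 1 H
  1 × O: no H
  1 × S: 1 H
  Total hydrogens = 10.
Molecular formula: C6H10OS

C6H10OS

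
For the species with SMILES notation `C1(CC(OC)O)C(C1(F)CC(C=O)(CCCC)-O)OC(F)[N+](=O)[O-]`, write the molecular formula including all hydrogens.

Heavy atoms from the SMILES: 14 C, 2 F, 1 N, 7 O.
Implicit hydrogens by atom environment:
  5 × C: 2 H each → 10
  5 × C: 1 H each → 5
  4 × O: no H
  2 × C: 3 H each → 6
  2 × C: no H
  2 × F: no H
  2 × O: 1 H each → 2
  1 × N (charge +1): no H
  1 × O (charge -1): no H
  Total hydrogens = 23.
Molecular formula: C14H23F2NO7

C14H23F2NO7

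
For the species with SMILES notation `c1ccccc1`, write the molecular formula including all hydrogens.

Heavy atoms from the SMILES: 6 C.
Implicit hydrogens by atom environment:
  6 × C (aromatic): 1 H each → 6
  Total hydrogens = 6.
Molecular formula: C6H6

C6H6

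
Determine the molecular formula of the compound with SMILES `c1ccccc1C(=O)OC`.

Heavy atoms from the SMILES: 8 C, 2 O.
Implicit hydrogens by atom environment:
  5 × C (aromatic): 1 H each → 5
  2 × O: no H
  1 × C: 3 H
  1 × C (aromatic): no H
  1 × C: no H
  Total hydrogens = 8.
Molecular formula: C8H8O2

C8H8O2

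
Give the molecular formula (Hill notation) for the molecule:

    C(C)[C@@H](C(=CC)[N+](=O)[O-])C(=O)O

Heavy atoms from the SMILES: 7 C, 1 N, 4 O.
Implicit hydrogens by atom environment:
  2 × C: 3 H each → 6
  2 × C: 1 H each → 2
  2 × C: no H
  2 × O: no H
  1 × C: 2 H
  1 × N (charge +1): no H
  1 × O: 1 H
  1 × O (charge -1): no H
  Total hydrogens = 11.
Molecular formula: C7H11NO4

C7H11NO4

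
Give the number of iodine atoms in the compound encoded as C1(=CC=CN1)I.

1

The symbol for iodine appears 1 time in the SMILES.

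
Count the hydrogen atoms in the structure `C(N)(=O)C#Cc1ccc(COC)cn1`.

10

Hydrogens are implicit in SMILES; fill each atom to its normal valence:
  3 × C (aromatic): 1 H each → 3
  3 × C: no H
  2 × C (aromatic): no H
  2 × O: no H
  1 × C: 3 H
  1 × C: 2 H
  1 × N: 2 H
  1 × N (aromatic): no H
  Total hydrogens = 10.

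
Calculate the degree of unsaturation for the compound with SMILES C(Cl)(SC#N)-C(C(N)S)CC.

Molecular formula from the SMILES: C6H11ClN2S2.
DoU = (2C + 2 + N − H − X)/2 = (2·6 + 2 + 2 − 11 − 1)/2 = 4/2 = 2.
(Structurally: 0 ring(s) + 2 π bond(s) = 2.)

2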